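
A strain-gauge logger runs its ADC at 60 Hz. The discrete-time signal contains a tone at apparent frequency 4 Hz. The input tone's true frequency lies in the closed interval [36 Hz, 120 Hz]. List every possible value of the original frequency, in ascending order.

Frequencies that alias to 4 Hz are k·fs ± 4 Hz for integer k ≥ 0.
k=0: 4 Hz.
k=1: 56 Hz, 64 Hz.
k=2: 116 Hz, 124 Hz.
k=3: 176 Hz, 184 Hz.
Within [36 Hz, 120 Hz]: 56 Hz, 64 Hz, 116 Hz.

56 Hz, 64 Hz, 116 Hz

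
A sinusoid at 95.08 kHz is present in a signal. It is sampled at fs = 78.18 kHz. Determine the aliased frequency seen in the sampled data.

16.9 kHz

95.08 kHz mod fs = 16.9 kHz.
16.9 kHz ≤ fs/2 = 39.09 kHz, appears at 16.9 kHz.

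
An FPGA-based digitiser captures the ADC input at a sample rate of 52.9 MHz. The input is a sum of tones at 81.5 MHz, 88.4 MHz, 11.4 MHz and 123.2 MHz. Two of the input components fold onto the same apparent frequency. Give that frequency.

17.4 MHz

fs/2 = 26.45 MHz.
81.5 MHz mod fs = 28.6 MHz.
28.6 MHz > fs/2 = 26.45 MHz, folds to fs − 28.6 MHz = 24.3 MHz.
88.4 MHz mod fs = 35.5 MHz.
35.5 MHz > fs/2 = 26.45 MHz, folds to fs − 35.5 MHz = 17.4 MHz.
11.4 MHz ≤ fs/2 = 26.45 MHz, passes unchanged.
123.2 MHz mod fs = 17.4 MHz.
17.4 MHz ≤ fs/2 = 26.45 MHz, appears at 17.4 MHz.
88.4 MHz and 123.2 MHz both map to 17.4 MHz.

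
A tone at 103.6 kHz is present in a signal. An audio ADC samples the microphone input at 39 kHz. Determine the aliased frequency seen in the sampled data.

13.4 kHz

103.6 kHz mod fs = 25.6 kHz.
25.6 kHz > fs/2 = 19.5 kHz, folds to fs − 25.6 kHz = 13.4 kHz.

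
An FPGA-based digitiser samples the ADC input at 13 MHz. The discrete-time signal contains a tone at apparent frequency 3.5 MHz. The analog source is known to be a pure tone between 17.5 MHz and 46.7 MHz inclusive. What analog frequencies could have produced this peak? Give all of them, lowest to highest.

Frequencies that alias to 3.5 MHz are k·fs ± 3.5 MHz for integer k ≥ 0.
k=0: 3.5 MHz.
k=1: 9.5 MHz, 16.5 MHz.
k=2: 22.5 MHz, 29.5 MHz.
k=3: 35.5 MHz, 42.5 MHz.
k=4: 48.5 MHz, 55.5 MHz.
Within [17.5 MHz, 46.7 MHz]: 22.5 MHz, 29.5 MHz, 35.5 MHz, 42.5 MHz.

22.5 MHz, 29.5 MHz, 35.5 MHz, 42.5 MHz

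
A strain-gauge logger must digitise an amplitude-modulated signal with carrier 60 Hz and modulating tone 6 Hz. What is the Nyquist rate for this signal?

132 Hz

AM sidebands sit at fc ± fm = 54 Hz and 66 Hz.
Highest-frequency component: 66 Hz.
Nyquist rate = 2 × 66 Hz = 132 Hz.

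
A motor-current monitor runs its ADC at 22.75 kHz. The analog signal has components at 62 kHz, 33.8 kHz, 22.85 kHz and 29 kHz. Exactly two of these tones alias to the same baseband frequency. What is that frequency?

fs/2 = 11.375 kHz.
62 kHz mod fs = 16.5 kHz.
16.5 kHz > fs/2 = 11.375 kHz, folds to fs − 16.5 kHz = 6.25 kHz.
33.8 kHz mod fs = 11.05 kHz.
11.05 kHz ≤ fs/2 = 11.375 kHz, appears at 11.05 kHz.
22.85 kHz mod fs = 0.1 kHz.
0.1 kHz ≤ fs/2 = 11.375 kHz, appears at 0.1 kHz.
29 kHz mod fs = 6.25 kHz.
6.25 kHz ≤ fs/2 = 11.375 kHz, appears at 6.25 kHz.
29 kHz and 62 kHz both map to 6.25 kHz.

6.25 kHz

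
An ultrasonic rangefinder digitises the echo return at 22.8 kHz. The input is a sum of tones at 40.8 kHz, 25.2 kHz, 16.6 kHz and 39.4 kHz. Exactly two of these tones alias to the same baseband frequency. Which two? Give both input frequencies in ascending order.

16.6 kHz, 39.4 kHz

fs/2 = 11.4 kHz.
40.8 kHz mod fs = 18 kHz.
18 kHz > fs/2 = 11.4 kHz, folds to fs − 18 kHz = 4.8 kHz.
25.2 kHz mod fs = 2.4 kHz.
2.4 kHz ≤ fs/2 = 11.4 kHz, appears at 2.4 kHz.
16.6 kHz > fs/2 = 11.4 kHz, folds to fs − 16.6 kHz = 6.2 kHz.
39.4 kHz mod fs = 16.6 kHz.
16.6 kHz > fs/2 = 11.4 kHz, folds to fs − 16.6 kHz = 6.2 kHz.
16.6 kHz and 39.4 kHz both map to 6.2 kHz.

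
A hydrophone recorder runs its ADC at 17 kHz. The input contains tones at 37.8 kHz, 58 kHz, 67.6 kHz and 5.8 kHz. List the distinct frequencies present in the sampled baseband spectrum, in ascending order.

fs/2 = 8.5 kHz.
37.8 kHz mod fs = 3.8 kHz.
3.8 kHz ≤ fs/2 = 8.5 kHz, appears at 3.8 kHz.
58 kHz mod fs = 7 kHz.
7 kHz ≤ fs/2 = 8.5 kHz, appears at 7 kHz.
67.6 kHz mod fs = 16.6 kHz.
16.6 kHz > fs/2 = 8.5 kHz, folds to fs − 16.6 kHz = 0.4 kHz.
5.8 kHz ≤ fs/2 = 8.5 kHz, passes unchanged.
Distinct values: {0.4 kHz, 3.8 kHz, 5.8 kHz, 7 kHz}.

0.4 kHz, 3.8 kHz, 5.8 kHz, 7 kHz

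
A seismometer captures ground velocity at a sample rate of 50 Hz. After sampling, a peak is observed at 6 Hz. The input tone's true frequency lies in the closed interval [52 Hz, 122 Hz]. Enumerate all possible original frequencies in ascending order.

Frequencies that alias to 6 Hz are k·fs ± 6 Hz for integer k ≥ 0.
k=0: 6 Hz.
k=1: 44 Hz, 56 Hz.
k=2: 94 Hz, 106 Hz.
k=3: 144 Hz, 156 Hz.
Within [52 Hz, 122 Hz]: 56 Hz, 94 Hz, 106 Hz.

56 Hz, 94 Hz, 106 Hz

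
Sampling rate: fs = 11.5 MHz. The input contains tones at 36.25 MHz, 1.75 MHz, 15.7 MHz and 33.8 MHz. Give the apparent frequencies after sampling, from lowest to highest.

0.7 MHz, 1.75 MHz, 4.2 MHz

fs/2 = 5.75 MHz.
36.25 MHz mod fs = 1.75 MHz.
1.75 MHz ≤ fs/2 = 5.75 MHz, appears at 1.75 MHz.
1.75 MHz ≤ fs/2 = 5.75 MHz, passes unchanged.
15.7 MHz mod fs = 4.2 MHz.
4.2 MHz ≤ fs/2 = 5.75 MHz, appears at 4.2 MHz.
33.8 MHz mod fs = 10.8 MHz.
10.8 MHz > fs/2 = 5.75 MHz, folds to fs − 10.8 MHz = 0.7 MHz.
Distinct values: {0.7 MHz, 1.75 MHz, 4.2 MHz}.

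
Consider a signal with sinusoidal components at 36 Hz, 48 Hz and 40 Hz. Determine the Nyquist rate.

Highest-frequency component: 48 Hz.
Nyquist rate = 2 × 48 Hz = 96 Hz.

96 Hz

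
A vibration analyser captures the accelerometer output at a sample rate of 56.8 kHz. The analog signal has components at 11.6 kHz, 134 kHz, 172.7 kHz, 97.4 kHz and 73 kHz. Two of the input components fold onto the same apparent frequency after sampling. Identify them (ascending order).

73 kHz, 97.4 kHz

fs/2 = 28.4 kHz.
11.6 kHz ≤ fs/2 = 28.4 kHz, passes unchanged.
134 kHz mod fs = 20.4 kHz.
20.4 kHz ≤ fs/2 = 28.4 kHz, appears at 20.4 kHz.
172.7 kHz mod fs = 2.3 kHz.
2.3 kHz ≤ fs/2 = 28.4 kHz, appears at 2.3 kHz.
97.4 kHz mod fs = 40.6 kHz.
40.6 kHz > fs/2 = 28.4 kHz, folds to fs − 40.6 kHz = 16.2 kHz.
73 kHz mod fs = 16.2 kHz.
16.2 kHz ≤ fs/2 = 28.4 kHz, appears at 16.2 kHz.
73 kHz and 97.4 kHz both map to 16.2 kHz.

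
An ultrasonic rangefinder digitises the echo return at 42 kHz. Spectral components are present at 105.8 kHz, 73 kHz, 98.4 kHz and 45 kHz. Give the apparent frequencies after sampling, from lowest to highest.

3 kHz, 11 kHz, 14.4 kHz, 20.2 kHz

fs/2 = 21 kHz.
105.8 kHz mod fs = 21.8 kHz.
21.8 kHz > fs/2 = 21 kHz, folds to fs − 21.8 kHz = 20.2 kHz.
73 kHz mod fs = 31 kHz.
31 kHz > fs/2 = 21 kHz, folds to fs − 31 kHz = 11 kHz.
98.4 kHz mod fs = 14.4 kHz.
14.4 kHz ≤ fs/2 = 21 kHz, appears at 14.4 kHz.
45 kHz mod fs = 3 kHz.
3 kHz ≤ fs/2 = 21 kHz, appears at 3 kHz.
Distinct values: {3 kHz, 11 kHz, 14.4 kHz, 20.2 kHz}.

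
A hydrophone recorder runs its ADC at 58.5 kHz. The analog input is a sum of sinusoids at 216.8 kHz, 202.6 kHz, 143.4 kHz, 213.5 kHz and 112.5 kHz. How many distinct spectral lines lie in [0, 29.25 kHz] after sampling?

5

fs/2 = 29.25 kHz.
216.8 kHz mod fs = 41.3 kHz.
41.3 kHz > fs/2 = 29.25 kHz, folds to fs − 41.3 kHz = 17.2 kHz.
202.6 kHz mod fs = 27.1 kHz.
27.1 kHz ≤ fs/2 = 29.25 kHz, appears at 27.1 kHz.
143.4 kHz mod fs = 26.4 kHz.
26.4 kHz ≤ fs/2 = 29.25 kHz, appears at 26.4 kHz.
213.5 kHz mod fs = 38 kHz.
38 kHz > fs/2 = 29.25 kHz, folds to fs − 38 kHz = 20.5 kHz.
112.5 kHz mod fs = 54 kHz.
54 kHz > fs/2 = 29.25 kHz, folds to fs − 54 kHz = 4.5 kHz.
Distinct values: {4.5 kHz, 17.2 kHz, 20.5 kHz, 26.4 kHz, 27.1 kHz} → 5.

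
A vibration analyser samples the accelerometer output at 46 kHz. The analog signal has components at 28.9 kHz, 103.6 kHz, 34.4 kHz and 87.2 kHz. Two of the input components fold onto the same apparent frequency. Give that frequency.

fs/2 = 23 kHz.
28.9 kHz > fs/2 = 23 kHz, folds to fs − 28.9 kHz = 17.1 kHz.
103.6 kHz mod fs = 11.6 kHz.
11.6 kHz ≤ fs/2 = 23 kHz, appears at 11.6 kHz.
34.4 kHz > fs/2 = 23 kHz, folds to fs − 34.4 kHz = 11.6 kHz.
87.2 kHz mod fs = 41.2 kHz.
41.2 kHz > fs/2 = 23 kHz, folds to fs − 41.2 kHz = 4.8 kHz.
34.4 kHz and 103.6 kHz both map to 11.6 kHz.

11.6 kHz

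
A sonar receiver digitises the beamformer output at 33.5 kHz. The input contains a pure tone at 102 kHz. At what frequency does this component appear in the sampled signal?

102 kHz mod fs = 1.5 kHz.
1.5 kHz ≤ fs/2 = 16.75 kHz, appears at 1.5 kHz.

1.5 kHz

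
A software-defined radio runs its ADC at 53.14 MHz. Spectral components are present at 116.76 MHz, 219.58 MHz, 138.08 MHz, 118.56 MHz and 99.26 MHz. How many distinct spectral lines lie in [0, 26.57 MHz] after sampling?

4

fs/2 = 26.57 MHz.
116.76 MHz mod fs = 10.48 MHz.
10.48 MHz ≤ fs/2 = 26.57 MHz, appears at 10.48 MHz.
219.58 MHz mod fs = 7.02 MHz.
7.02 MHz ≤ fs/2 = 26.57 MHz, appears at 7.02 MHz.
138.08 MHz mod fs = 31.8 MHz.
31.8 MHz > fs/2 = 26.57 MHz, folds to fs − 31.8 MHz = 21.34 MHz.
118.56 MHz mod fs = 12.28 MHz.
12.28 MHz ≤ fs/2 = 26.57 MHz, appears at 12.28 MHz.
99.26 MHz mod fs = 46.12 MHz.
46.12 MHz > fs/2 = 26.57 MHz, folds to fs − 46.12 MHz = 7.02 MHz.
Distinct values: {7.02 MHz, 10.48 MHz, 12.28 MHz, 21.34 MHz} → 4.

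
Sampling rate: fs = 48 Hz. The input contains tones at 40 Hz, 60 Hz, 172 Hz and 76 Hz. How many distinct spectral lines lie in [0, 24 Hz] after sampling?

3

fs/2 = 24 Hz.
40 Hz > fs/2 = 24 Hz, folds to fs − 40 Hz = 8 Hz.
60 Hz mod fs = 12 Hz.
12 Hz ≤ fs/2 = 24 Hz, appears at 12 Hz.
172 Hz mod fs = 28 Hz.
28 Hz > fs/2 = 24 Hz, folds to fs − 28 Hz = 20 Hz.
76 Hz mod fs = 28 Hz.
28 Hz > fs/2 = 24 Hz, folds to fs − 28 Hz = 20 Hz.
Distinct values: {8 Hz, 12 Hz, 20 Hz} → 3.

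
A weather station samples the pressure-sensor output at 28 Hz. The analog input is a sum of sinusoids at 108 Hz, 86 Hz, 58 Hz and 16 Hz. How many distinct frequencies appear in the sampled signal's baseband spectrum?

3

fs/2 = 14 Hz.
108 Hz mod fs = 24 Hz.
24 Hz > fs/2 = 14 Hz, folds to fs − 24 Hz = 4 Hz.
86 Hz mod fs = 2 Hz.
2 Hz ≤ fs/2 = 14 Hz, appears at 2 Hz.
58 Hz mod fs = 2 Hz.
2 Hz ≤ fs/2 = 14 Hz, appears at 2 Hz.
16 Hz > fs/2 = 14 Hz, folds to fs − 16 Hz = 12 Hz.
Distinct values: {2 Hz, 4 Hz, 12 Hz} → 3.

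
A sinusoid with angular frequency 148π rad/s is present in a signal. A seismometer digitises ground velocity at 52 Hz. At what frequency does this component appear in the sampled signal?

22 Hz

ω = 148π rad/s → f = ω/(2π) = 74 Hz.
74 Hz mod fs = 22 Hz.
22 Hz ≤ fs/2 = 26 Hz, appears at 22 Hz.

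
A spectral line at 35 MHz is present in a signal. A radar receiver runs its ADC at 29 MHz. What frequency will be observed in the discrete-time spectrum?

6 MHz

35 MHz mod fs = 6 MHz.
6 MHz ≤ fs/2 = 14.5 MHz, appears at 6 MHz.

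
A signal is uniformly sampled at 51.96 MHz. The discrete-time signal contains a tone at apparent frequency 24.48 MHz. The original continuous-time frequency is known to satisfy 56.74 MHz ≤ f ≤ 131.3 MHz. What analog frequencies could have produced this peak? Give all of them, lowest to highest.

Frequencies that alias to 24.48 MHz are k·fs ± 24.48 MHz for integer k ≥ 0.
k=0: 24.48 MHz.
k=1: 27.48 MHz, 76.44 MHz.
k=2: 79.44 MHz, 128.4 MHz.
k=3: 131.4 MHz, 180.36 MHz.
Within [56.74 MHz, 131.3 MHz]: 76.44 MHz, 79.44 MHz, 128.4 MHz.

76.44 MHz, 79.44 MHz, 128.4 MHz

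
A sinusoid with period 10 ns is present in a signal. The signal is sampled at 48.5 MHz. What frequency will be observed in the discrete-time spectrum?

3 MHz

T = 10 ns → f = 1/T = 100 MHz.
100 MHz mod fs = 3 MHz.
3 MHz ≤ fs/2 = 24.25 MHz, appears at 3 MHz.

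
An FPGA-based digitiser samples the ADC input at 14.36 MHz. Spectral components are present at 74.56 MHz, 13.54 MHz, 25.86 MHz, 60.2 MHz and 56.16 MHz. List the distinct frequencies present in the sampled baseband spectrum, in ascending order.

0.82 MHz, 1.28 MHz, 2.76 MHz, 2.86 MHz

fs/2 = 7.18 MHz.
74.56 MHz mod fs = 2.76 MHz.
2.76 MHz ≤ fs/2 = 7.18 MHz, appears at 2.76 MHz.
13.54 MHz > fs/2 = 7.18 MHz, folds to fs − 13.54 MHz = 0.82 MHz.
25.86 MHz mod fs = 11.5 MHz.
11.5 MHz > fs/2 = 7.18 MHz, folds to fs − 11.5 MHz = 2.86 MHz.
60.2 MHz mod fs = 2.76 MHz.
2.76 MHz ≤ fs/2 = 7.18 MHz, appears at 2.76 MHz.
56.16 MHz mod fs = 13.08 MHz.
13.08 MHz > fs/2 = 7.18 MHz, folds to fs − 13.08 MHz = 1.28 MHz.
Distinct values: {0.82 MHz, 1.28 MHz, 2.76 MHz, 2.86 MHz}.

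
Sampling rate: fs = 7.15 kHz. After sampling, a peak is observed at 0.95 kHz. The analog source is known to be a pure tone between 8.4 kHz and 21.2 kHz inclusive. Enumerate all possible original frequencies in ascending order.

Frequencies that alias to 0.95 kHz are k·fs ± 0.95 kHz for integer k ≥ 0.
k=0: 0.95 kHz.
k=1: 6.2 kHz, 8.1 kHz.
k=2: 13.35 kHz, 15.25 kHz.
k=3: 20.5 kHz, 22.4 kHz.
k=4: 27.65 kHz, 29.55 kHz.
Within [8.4 kHz, 21.2 kHz]: 13.35 kHz, 15.25 kHz, 20.5 kHz.

13.35 kHz, 15.25 kHz, 20.5 kHz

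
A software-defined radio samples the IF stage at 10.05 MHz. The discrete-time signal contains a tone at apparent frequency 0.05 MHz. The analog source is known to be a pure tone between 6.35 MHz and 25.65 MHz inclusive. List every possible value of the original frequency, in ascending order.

10 MHz, 10.1 MHz, 20.05 MHz, 20.15 MHz

Frequencies that alias to 0.05 MHz are k·fs ± 0.05 MHz for integer k ≥ 0.
k=0: 0.05 MHz.
k=1: 10 MHz, 10.1 MHz.
k=2: 20.05 MHz, 20.15 MHz.
k=3: 30.1 MHz, 30.2 MHz.
Within [6.35 MHz, 25.65 MHz]: 10 MHz, 10.1 MHz, 20.05 MHz, 20.15 MHz.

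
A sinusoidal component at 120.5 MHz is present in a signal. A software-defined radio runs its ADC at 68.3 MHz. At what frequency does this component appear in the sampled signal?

120.5 MHz mod fs = 52.2 MHz.
52.2 MHz > fs/2 = 34.15 MHz, folds to fs − 52.2 MHz = 16.1 MHz.

16.1 MHz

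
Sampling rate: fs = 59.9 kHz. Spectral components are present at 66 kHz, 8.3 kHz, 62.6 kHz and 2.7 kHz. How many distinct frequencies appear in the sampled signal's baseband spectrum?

fs/2 = 29.95 kHz.
66 kHz mod fs = 6.1 kHz.
6.1 kHz ≤ fs/2 = 29.95 kHz, appears at 6.1 kHz.
8.3 kHz ≤ fs/2 = 29.95 kHz, passes unchanged.
62.6 kHz mod fs = 2.7 kHz.
2.7 kHz ≤ fs/2 = 29.95 kHz, appears at 2.7 kHz.
2.7 kHz ≤ fs/2 = 29.95 kHz, passes unchanged.
Distinct values: {2.7 kHz, 6.1 kHz, 8.3 kHz} → 3.

3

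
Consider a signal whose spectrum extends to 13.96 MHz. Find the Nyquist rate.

27.92 MHz

Nyquist rate = 2 × 13.96 MHz = 27.92 MHz.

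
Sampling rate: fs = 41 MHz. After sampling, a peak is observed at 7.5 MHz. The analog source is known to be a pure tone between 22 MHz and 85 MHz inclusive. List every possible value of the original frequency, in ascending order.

33.5 MHz, 48.5 MHz, 74.5 MHz

Frequencies that alias to 7.5 MHz are k·fs ± 7.5 MHz for integer k ≥ 0.
k=0: 7.5 MHz.
k=1: 33.5 MHz, 48.5 MHz.
k=2: 74.5 MHz, 89.5 MHz.
k=3: 115.5 MHz, 130.5 MHz.
Within [22 MHz, 85 MHz]: 33.5 MHz, 48.5 MHz, 74.5 MHz.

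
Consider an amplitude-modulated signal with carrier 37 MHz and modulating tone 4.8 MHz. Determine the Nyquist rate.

83.6 MHz

AM sidebands sit at fc ± fm = 32.2 MHz and 41.8 MHz.
Highest-frequency component: 41.8 MHz.
Nyquist rate = 2 × 41.8 MHz = 83.6 MHz.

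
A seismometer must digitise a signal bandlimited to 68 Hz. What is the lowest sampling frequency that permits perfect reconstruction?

136 Hz

Nyquist rate = 2 × 68 Hz = 136 Hz.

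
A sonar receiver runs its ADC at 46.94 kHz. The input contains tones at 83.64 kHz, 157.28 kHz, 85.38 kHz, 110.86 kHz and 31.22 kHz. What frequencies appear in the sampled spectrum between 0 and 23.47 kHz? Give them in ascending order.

8.5 kHz, 10.24 kHz, 15.72 kHz, 16.46 kHz, 16.98 kHz

fs/2 = 23.47 kHz.
83.64 kHz mod fs = 36.7 kHz.
36.7 kHz > fs/2 = 23.47 kHz, folds to fs − 36.7 kHz = 10.24 kHz.
157.28 kHz mod fs = 16.46 kHz.
16.46 kHz ≤ fs/2 = 23.47 kHz, appears at 16.46 kHz.
85.38 kHz mod fs = 38.44 kHz.
38.44 kHz > fs/2 = 23.47 kHz, folds to fs − 38.44 kHz = 8.5 kHz.
110.86 kHz mod fs = 16.98 kHz.
16.98 kHz ≤ fs/2 = 23.47 kHz, appears at 16.98 kHz.
31.22 kHz > fs/2 = 23.47 kHz, folds to fs − 31.22 kHz = 15.72 kHz.
Distinct values: {8.5 kHz, 10.24 kHz, 15.72 kHz, 16.46 kHz, 16.98 kHz}.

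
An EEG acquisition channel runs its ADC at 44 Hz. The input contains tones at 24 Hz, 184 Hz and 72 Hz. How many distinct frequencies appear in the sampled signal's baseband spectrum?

3

fs/2 = 22 Hz.
24 Hz > fs/2 = 22 Hz, folds to fs − 24 Hz = 20 Hz.
184 Hz mod fs = 8 Hz.
8 Hz ≤ fs/2 = 22 Hz, appears at 8 Hz.
72 Hz mod fs = 28 Hz.
28 Hz > fs/2 = 22 Hz, folds to fs − 28 Hz = 16 Hz.
Distinct values: {8 Hz, 16 Hz, 20 Hz} → 3.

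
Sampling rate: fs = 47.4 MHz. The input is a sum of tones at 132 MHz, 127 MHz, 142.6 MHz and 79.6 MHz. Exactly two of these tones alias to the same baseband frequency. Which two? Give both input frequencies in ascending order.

fs/2 = 23.7 MHz.
132 MHz mod fs = 37.2 MHz.
37.2 MHz > fs/2 = 23.7 MHz, folds to fs − 37.2 MHz = 10.2 MHz.
127 MHz mod fs = 32.2 MHz.
32.2 MHz > fs/2 = 23.7 MHz, folds to fs − 32.2 MHz = 15.2 MHz.
142.6 MHz mod fs = 0.4 MHz.
0.4 MHz ≤ fs/2 = 23.7 MHz, appears at 0.4 MHz.
79.6 MHz mod fs = 32.2 MHz.
32.2 MHz > fs/2 = 23.7 MHz, folds to fs − 32.2 MHz = 15.2 MHz.
79.6 MHz and 127 MHz both map to 15.2 MHz.

79.6 MHz, 127 MHz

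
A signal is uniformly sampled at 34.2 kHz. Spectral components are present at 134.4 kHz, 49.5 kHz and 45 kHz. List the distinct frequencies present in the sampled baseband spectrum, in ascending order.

fs/2 = 17.1 kHz.
134.4 kHz mod fs = 31.8 kHz.
31.8 kHz > fs/2 = 17.1 kHz, folds to fs − 31.8 kHz = 2.4 kHz.
49.5 kHz mod fs = 15.3 kHz.
15.3 kHz ≤ fs/2 = 17.1 kHz, appears at 15.3 kHz.
45 kHz mod fs = 10.8 kHz.
10.8 kHz ≤ fs/2 = 17.1 kHz, appears at 10.8 kHz.
Distinct values: {2.4 kHz, 10.8 kHz, 15.3 kHz}.

2.4 kHz, 10.8 kHz, 15.3 kHz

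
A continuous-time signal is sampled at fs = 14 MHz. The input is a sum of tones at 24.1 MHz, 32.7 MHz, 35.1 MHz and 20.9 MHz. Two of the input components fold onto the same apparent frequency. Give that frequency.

6.9 MHz

fs/2 = 7 MHz.
24.1 MHz mod fs = 10.1 MHz.
10.1 MHz > fs/2 = 7 MHz, folds to fs − 10.1 MHz = 3.9 MHz.
32.7 MHz mod fs = 4.7 MHz.
4.7 MHz ≤ fs/2 = 7 MHz, appears at 4.7 MHz.
35.1 MHz mod fs = 7.1 MHz.
7.1 MHz > fs/2 = 7 MHz, folds to fs − 7.1 MHz = 6.9 MHz.
20.9 MHz mod fs = 6.9 MHz.
6.9 MHz ≤ fs/2 = 7 MHz, appears at 6.9 MHz.
20.9 MHz and 35.1 MHz both map to 6.9 MHz.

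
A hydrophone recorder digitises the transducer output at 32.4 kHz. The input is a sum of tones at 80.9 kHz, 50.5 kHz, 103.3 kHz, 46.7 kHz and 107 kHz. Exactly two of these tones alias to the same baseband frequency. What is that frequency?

14.3 kHz

fs/2 = 16.2 kHz.
80.9 kHz mod fs = 16.1 kHz.
16.1 kHz ≤ fs/2 = 16.2 kHz, appears at 16.1 kHz.
50.5 kHz mod fs = 18.1 kHz.
18.1 kHz > fs/2 = 16.2 kHz, folds to fs − 18.1 kHz = 14.3 kHz.
103.3 kHz mod fs = 6.1 kHz.
6.1 kHz ≤ fs/2 = 16.2 kHz, appears at 6.1 kHz.
46.7 kHz mod fs = 14.3 kHz.
14.3 kHz ≤ fs/2 = 16.2 kHz, appears at 14.3 kHz.
107 kHz mod fs = 9.8 kHz.
9.8 kHz ≤ fs/2 = 16.2 kHz, appears at 9.8 kHz.
46.7 kHz and 50.5 kHz both map to 14.3 kHz.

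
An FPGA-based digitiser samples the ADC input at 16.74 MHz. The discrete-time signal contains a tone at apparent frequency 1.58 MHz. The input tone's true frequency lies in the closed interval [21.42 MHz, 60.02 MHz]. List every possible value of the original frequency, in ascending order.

31.9 MHz, 35.06 MHz, 48.64 MHz, 51.8 MHz

Frequencies that alias to 1.58 MHz are k·fs ± 1.58 MHz for integer k ≥ 0.
k=0: 1.58 MHz.
k=1: 15.16 MHz, 18.32 MHz.
k=2: 31.9 MHz, 35.06 MHz.
k=3: 48.64 MHz, 51.8 MHz.
k=4: 65.38 MHz, 68.54 MHz.
Within [21.42 MHz, 60.02 MHz]: 31.9 MHz, 35.06 MHz, 48.64 MHz, 51.8 MHz.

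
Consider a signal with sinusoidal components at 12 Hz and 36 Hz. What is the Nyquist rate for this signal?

72 Hz

Highest-frequency component: 36 Hz.
Nyquist rate = 2 × 36 Hz = 72 Hz.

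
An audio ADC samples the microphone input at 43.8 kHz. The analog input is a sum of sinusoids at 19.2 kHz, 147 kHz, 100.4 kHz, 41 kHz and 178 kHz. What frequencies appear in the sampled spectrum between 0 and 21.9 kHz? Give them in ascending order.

2.8 kHz, 12.8 kHz, 15.6 kHz, 19.2 kHz

fs/2 = 21.9 kHz.
19.2 kHz ≤ fs/2 = 21.9 kHz, passes unchanged.
147 kHz mod fs = 15.6 kHz.
15.6 kHz ≤ fs/2 = 21.9 kHz, appears at 15.6 kHz.
100.4 kHz mod fs = 12.8 kHz.
12.8 kHz ≤ fs/2 = 21.9 kHz, appears at 12.8 kHz.
41 kHz > fs/2 = 21.9 kHz, folds to fs − 41 kHz = 2.8 kHz.
178 kHz mod fs = 2.8 kHz.
2.8 kHz ≤ fs/2 = 21.9 kHz, appears at 2.8 kHz.
Distinct values: {2.8 kHz, 12.8 kHz, 15.6 kHz, 19.2 kHz}.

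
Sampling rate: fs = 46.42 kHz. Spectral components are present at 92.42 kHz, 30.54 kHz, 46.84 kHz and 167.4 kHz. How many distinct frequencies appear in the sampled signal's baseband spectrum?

fs/2 = 23.21 kHz.
92.42 kHz mod fs = 46 kHz.
46 kHz > fs/2 = 23.21 kHz, folds to fs − 46 kHz = 0.42 kHz.
30.54 kHz > fs/2 = 23.21 kHz, folds to fs − 30.54 kHz = 15.88 kHz.
46.84 kHz mod fs = 0.42 kHz.
0.42 kHz ≤ fs/2 = 23.21 kHz, appears at 0.42 kHz.
167.4 kHz mod fs = 28.14 kHz.
28.14 kHz > fs/2 = 23.21 kHz, folds to fs − 28.14 kHz = 18.28 kHz.
Distinct values: {0.42 kHz, 15.88 kHz, 18.28 kHz} → 3.

3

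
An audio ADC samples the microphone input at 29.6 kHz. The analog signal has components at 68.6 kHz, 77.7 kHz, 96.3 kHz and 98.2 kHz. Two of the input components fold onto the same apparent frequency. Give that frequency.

fs/2 = 14.8 kHz.
68.6 kHz mod fs = 9.4 kHz.
9.4 kHz ≤ fs/2 = 14.8 kHz, appears at 9.4 kHz.
77.7 kHz mod fs = 18.5 kHz.
18.5 kHz > fs/2 = 14.8 kHz, folds to fs − 18.5 kHz = 11.1 kHz.
96.3 kHz mod fs = 7.5 kHz.
7.5 kHz ≤ fs/2 = 14.8 kHz, appears at 7.5 kHz.
98.2 kHz mod fs = 9.4 kHz.
9.4 kHz ≤ fs/2 = 14.8 kHz, appears at 9.4 kHz.
68.6 kHz and 98.2 kHz both map to 9.4 kHz.

9.4 kHz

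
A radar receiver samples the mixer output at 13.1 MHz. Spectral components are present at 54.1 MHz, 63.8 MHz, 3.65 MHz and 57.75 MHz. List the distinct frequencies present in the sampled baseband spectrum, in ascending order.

1.7 MHz, 3.65 MHz, 5.35 MHz

fs/2 = 6.55 MHz.
54.1 MHz mod fs = 1.7 MHz.
1.7 MHz ≤ fs/2 = 6.55 MHz, appears at 1.7 MHz.
63.8 MHz mod fs = 11.4 MHz.
11.4 MHz > fs/2 = 6.55 MHz, folds to fs − 11.4 MHz = 1.7 MHz.
3.65 MHz ≤ fs/2 = 6.55 MHz, passes unchanged.
57.75 MHz mod fs = 5.35 MHz.
5.35 MHz ≤ fs/2 = 6.55 MHz, appears at 5.35 MHz.
Distinct values: {1.7 MHz, 3.65 MHz, 5.35 MHz}.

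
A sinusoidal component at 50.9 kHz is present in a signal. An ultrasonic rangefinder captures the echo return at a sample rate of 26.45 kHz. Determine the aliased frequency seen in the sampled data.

50.9 kHz mod fs = 24.45 kHz.
24.45 kHz > fs/2 = 13.225 kHz, folds to fs − 24.45 kHz = 2 kHz.

2 kHz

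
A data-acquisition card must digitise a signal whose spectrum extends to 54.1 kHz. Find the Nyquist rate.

108.2 kHz

Nyquist rate = 2 × 54.1 kHz = 108.2 kHz.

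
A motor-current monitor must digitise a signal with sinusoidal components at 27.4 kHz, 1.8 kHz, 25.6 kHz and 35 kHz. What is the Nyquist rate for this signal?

70 kHz

Highest-frequency component: 35 kHz.
Nyquist rate = 2 × 35 kHz = 70 kHz.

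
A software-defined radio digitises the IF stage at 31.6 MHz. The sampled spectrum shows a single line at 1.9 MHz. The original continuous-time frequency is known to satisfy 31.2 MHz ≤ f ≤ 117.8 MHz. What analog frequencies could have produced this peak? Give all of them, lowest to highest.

33.5 MHz, 61.3 MHz, 65.1 MHz, 92.9 MHz, 96.7 MHz

Frequencies that alias to 1.9 MHz are k·fs ± 1.9 MHz for integer k ≥ 0.
k=0: 1.9 MHz.
k=1: 29.7 MHz, 33.5 MHz.
k=2: 61.3 MHz, 65.1 MHz.
k=3: 92.9 MHz, 96.7 MHz.
k=4: 124.5 MHz, 128.3 MHz.
Within [31.2 MHz, 117.8 MHz]: 33.5 MHz, 61.3 MHz, 65.1 MHz, 92.9 MHz, 96.7 MHz.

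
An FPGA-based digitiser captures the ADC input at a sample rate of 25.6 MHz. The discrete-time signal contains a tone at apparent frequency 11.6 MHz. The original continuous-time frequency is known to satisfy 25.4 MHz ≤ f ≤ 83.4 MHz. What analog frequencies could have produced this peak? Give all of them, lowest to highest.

37.2 MHz, 39.6 MHz, 62.8 MHz, 65.2 MHz

Frequencies that alias to 11.6 MHz are k·fs ± 11.6 MHz for integer k ≥ 0.
k=0: 11.6 MHz.
k=1: 14 MHz, 37.2 MHz.
k=2: 39.6 MHz, 62.8 MHz.
k=3: 65.2 MHz, 88.4 MHz.
k=4: 90.8 MHz, 114 MHz.
Within [25.4 MHz, 83.4 MHz]: 37.2 MHz, 39.6 MHz, 62.8 MHz, 65.2 MHz.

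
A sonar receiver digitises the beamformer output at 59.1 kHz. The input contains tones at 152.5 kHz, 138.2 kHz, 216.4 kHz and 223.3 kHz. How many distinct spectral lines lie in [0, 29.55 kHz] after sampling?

fs/2 = 29.55 kHz.
152.5 kHz mod fs = 34.3 kHz.
34.3 kHz > fs/2 = 29.55 kHz, folds to fs − 34.3 kHz = 24.8 kHz.
138.2 kHz mod fs = 20 kHz.
20 kHz ≤ fs/2 = 29.55 kHz, appears at 20 kHz.
216.4 kHz mod fs = 39.1 kHz.
39.1 kHz > fs/2 = 29.55 kHz, folds to fs − 39.1 kHz = 20 kHz.
223.3 kHz mod fs = 46 kHz.
46 kHz > fs/2 = 29.55 kHz, folds to fs − 46 kHz = 13.1 kHz.
Distinct values: {13.1 kHz, 20 kHz, 24.8 kHz} → 3.

3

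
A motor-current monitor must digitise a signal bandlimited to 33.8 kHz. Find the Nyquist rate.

Nyquist rate = 2 × 33.8 kHz = 67.6 kHz.

67.6 kHz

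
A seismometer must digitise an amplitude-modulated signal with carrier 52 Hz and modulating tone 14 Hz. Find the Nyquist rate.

132 Hz

AM sidebands sit at fc ± fm = 38 Hz and 66 Hz.
Highest-frequency component: 66 Hz.
Nyquist rate = 2 × 66 Hz = 132 Hz.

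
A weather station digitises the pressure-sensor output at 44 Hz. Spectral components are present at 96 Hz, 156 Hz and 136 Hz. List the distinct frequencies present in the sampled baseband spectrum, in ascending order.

fs/2 = 22 Hz.
96 Hz mod fs = 8 Hz.
8 Hz ≤ fs/2 = 22 Hz, appears at 8 Hz.
156 Hz mod fs = 24 Hz.
24 Hz > fs/2 = 22 Hz, folds to fs − 24 Hz = 20 Hz.
136 Hz mod fs = 4 Hz.
4 Hz ≤ fs/2 = 22 Hz, appears at 4 Hz.
Distinct values: {4 Hz, 8 Hz, 20 Hz}.

4 Hz, 8 Hz, 20 Hz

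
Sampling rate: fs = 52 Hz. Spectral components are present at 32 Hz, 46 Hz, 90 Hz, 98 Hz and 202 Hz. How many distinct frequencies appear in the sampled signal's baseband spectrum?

fs/2 = 26 Hz.
32 Hz > fs/2 = 26 Hz, folds to fs − 32 Hz = 20 Hz.
46 Hz > fs/2 = 26 Hz, folds to fs − 46 Hz = 6 Hz.
90 Hz mod fs = 38 Hz.
38 Hz > fs/2 = 26 Hz, folds to fs − 38 Hz = 14 Hz.
98 Hz mod fs = 46 Hz.
46 Hz > fs/2 = 26 Hz, folds to fs − 46 Hz = 6 Hz.
202 Hz mod fs = 46 Hz.
46 Hz > fs/2 = 26 Hz, folds to fs − 46 Hz = 6 Hz.
Distinct values: {6 Hz, 14 Hz, 20 Hz} → 3.

3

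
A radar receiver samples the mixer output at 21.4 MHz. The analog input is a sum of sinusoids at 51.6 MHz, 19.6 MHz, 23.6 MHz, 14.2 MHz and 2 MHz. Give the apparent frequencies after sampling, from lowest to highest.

fs/2 = 10.7 MHz.
51.6 MHz mod fs = 8.8 MHz.
8.8 MHz ≤ fs/2 = 10.7 MHz, appears at 8.8 MHz.
19.6 MHz > fs/2 = 10.7 MHz, folds to fs − 19.6 MHz = 1.8 MHz.
23.6 MHz mod fs = 2.2 MHz.
2.2 MHz ≤ fs/2 = 10.7 MHz, appears at 2.2 MHz.
14.2 MHz > fs/2 = 10.7 MHz, folds to fs − 14.2 MHz = 7.2 MHz.
2 MHz ≤ fs/2 = 10.7 MHz, passes unchanged.
Distinct values: {1.8 MHz, 2 MHz, 2.2 MHz, 7.2 MHz, 8.8 MHz}.

1.8 MHz, 2 MHz, 2.2 MHz, 7.2 MHz, 8.8 MHz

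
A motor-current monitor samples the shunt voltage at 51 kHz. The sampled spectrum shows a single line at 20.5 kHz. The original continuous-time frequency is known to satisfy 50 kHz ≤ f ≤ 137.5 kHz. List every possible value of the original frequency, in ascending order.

71.5 kHz, 81.5 kHz, 122.5 kHz, 132.5 kHz

Frequencies that alias to 20.5 kHz are k·fs ± 20.5 kHz for integer k ≥ 0.
k=0: 20.5 kHz.
k=1: 30.5 kHz, 71.5 kHz.
k=2: 81.5 kHz, 122.5 kHz.
k=3: 132.5 kHz, 173.5 kHz.
k=4: 183.5 kHz, 224.5 kHz.
Within [50 kHz, 137.5 kHz]: 71.5 kHz, 81.5 kHz, 122.5 kHz, 132.5 kHz.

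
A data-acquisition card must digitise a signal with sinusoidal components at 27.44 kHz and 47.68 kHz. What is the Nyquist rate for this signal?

Highest-frequency component: 47.68 kHz.
Nyquist rate = 2 × 47.68 kHz = 95.36 kHz.

95.36 kHz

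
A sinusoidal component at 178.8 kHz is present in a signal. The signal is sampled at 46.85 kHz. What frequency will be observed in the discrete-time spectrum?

178.8 kHz mod fs = 38.25 kHz.
38.25 kHz > fs/2 = 23.425 kHz, folds to fs − 38.25 kHz = 8.6 kHz.

8.6 kHz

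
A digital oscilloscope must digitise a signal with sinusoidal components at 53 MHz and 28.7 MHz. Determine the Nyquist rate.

Highest-frequency component: 53 MHz.
Nyquist rate = 2 × 53 MHz = 106 MHz.

106 MHz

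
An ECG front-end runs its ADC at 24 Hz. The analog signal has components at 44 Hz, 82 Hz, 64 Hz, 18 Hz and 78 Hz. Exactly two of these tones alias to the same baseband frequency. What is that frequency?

fs/2 = 12 Hz.
44 Hz mod fs = 20 Hz.
20 Hz > fs/2 = 12 Hz, folds to fs − 20 Hz = 4 Hz.
82 Hz mod fs = 10 Hz.
10 Hz ≤ fs/2 = 12 Hz, appears at 10 Hz.
64 Hz mod fs = 16 Hz.
16 Hz > fs/2 = 12 Hz, folds to fs − 16 Hz = 8 Hz.
18 Hz > fs/2 = 12 Hz, folds to fs − 18 Hz = 6 Hz.
78 Hz mod fs = 6 Hz.
6 Hz ≤ fs/2 = 12 Hz, appears at 6 Hz.
18 Hz and 78 Hz both map to 6 Hz.

6 Hz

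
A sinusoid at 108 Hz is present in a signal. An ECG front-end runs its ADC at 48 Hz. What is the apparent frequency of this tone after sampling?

108 Hz mod fs = 12 Hz.
12 Hz ≤ fs/2 = 24 Hz, appears at 12 Hz.

12 Hz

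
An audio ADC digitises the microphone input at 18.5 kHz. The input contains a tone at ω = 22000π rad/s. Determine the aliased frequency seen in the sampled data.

7.5 kHz

ω = 22000π rad/s → f = ω/(2π) = 11000 Hz = 11 kHz.
11 kHz > fs/2 = 9.25 kHz, folds to fs − 11 kHz = 7.5 kHz.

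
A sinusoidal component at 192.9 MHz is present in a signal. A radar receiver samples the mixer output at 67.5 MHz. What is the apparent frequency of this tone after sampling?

192.9 MHz mod fs = 57.9 MHz.
57.9 MHz > fs/2 = 33.75 MHz, folds to fs − 57.9 MHz = 9.6 MHz.

9.6 MHz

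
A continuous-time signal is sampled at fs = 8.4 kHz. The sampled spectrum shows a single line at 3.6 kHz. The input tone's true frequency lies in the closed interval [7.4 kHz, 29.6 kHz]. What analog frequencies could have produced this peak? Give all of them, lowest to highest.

Frequencies that alias to 3.6 kHz are k·fs ± 3.6 kHz for integer k ≥ 0.
k=0: 3.6 kHz.
k=1: 4.8 kHz, 12 kHz.
k=2: 13.2 kHz, 20.4 kHz.
k=3: 21.6 kHz, 28.8 kHz.
k=4: 30 kHz, 37.2 kHz.
Within [7.4 kHz, 29.6 kHz]: 12 kHz, 13.2 kHz, 20.4 kHz, 21.6 kHz, 28.8 kHz.

12 kHz, 13.2 kHz, 20.4 kHz, 21.6 kHz, 28.8 kHz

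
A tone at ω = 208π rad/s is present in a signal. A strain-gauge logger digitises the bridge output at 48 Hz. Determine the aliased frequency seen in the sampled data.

8 Hz

ω = 208π rad/s → f = ω/(2π) = 104 Hz.
104 Hz mod fs = 8 Hz.
8 Hz ≤ fs/2 = 24 Hz, appears at 8 Hz.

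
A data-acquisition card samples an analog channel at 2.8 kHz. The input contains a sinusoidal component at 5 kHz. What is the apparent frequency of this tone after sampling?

0.6 kHz

5 kHz mod fs = 2.2 kHz.
2.2 kHz > fs/2 = 1.4 kHz, folds to fs − 2.2 kHz = 0.6 kHz.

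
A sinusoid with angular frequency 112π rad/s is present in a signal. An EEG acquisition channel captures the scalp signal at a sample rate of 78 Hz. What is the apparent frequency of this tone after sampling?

22 Hz

ω = 112π rad/s → f = ω/(2π) = 56 Hz.
56 Hz > fs/2 = 39 Hz, folds to fs − 56 Hz = 22 Hz.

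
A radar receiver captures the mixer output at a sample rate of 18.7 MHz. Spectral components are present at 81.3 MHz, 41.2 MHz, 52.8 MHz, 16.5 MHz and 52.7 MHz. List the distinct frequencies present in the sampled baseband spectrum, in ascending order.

fs/2 = 9.35 MHz.
81.3 MHz mod fs = 6.5 MHz.
6.5 MHz ≤ fs/2 = 9.35 MHz, appears at 6.5 MHz.
41.2 MHz mod fs = 3.8 MHz.
3.8 MHz ≤ fs/2 = 9.35 MHz, appears at 3.8 MHz.
52.8 MHz mod fs = 15.4 MHz.
15.4 MHz > fs/2 = 9.35 MHz, folds to fs − 15.4 MHz = 3.3 MHz.
16.5 MHz > fs/2 = 9.35 MHz, folds to fs − 16.5 MHz = 2.2 MHz.
52.7 MHz mod fs = 15.3 MHz.
15.3 MHz > fs/2 = 9.35 MHz, folds to fs − 15.3 MHz = 3.4 MHz.
Distinct values: {2.2 MHz, 3.3 MHz, 3.4 MHz, 3.8 MHz, 6.5 MHz}.

2.2 MHz, 3.3 MHz, 3.4 MHz, 3.8 MHz, 6.5 MHz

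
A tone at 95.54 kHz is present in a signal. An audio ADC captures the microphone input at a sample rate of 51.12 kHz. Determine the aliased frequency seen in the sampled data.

6.7 kHz

95.54 kHz mod fs = 44.42 kHz.
44.42 kHz > fs/2 = 25.56 kHz, folds to fs − 44.42 kHz = 6.7 kHz.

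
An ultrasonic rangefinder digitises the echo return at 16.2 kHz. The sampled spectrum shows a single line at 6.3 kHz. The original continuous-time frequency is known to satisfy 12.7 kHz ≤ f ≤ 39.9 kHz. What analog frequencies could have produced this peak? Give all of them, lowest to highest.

22.5 kHz, 26.1 kHz, 38.7 kHz

Frequencies that alias to 6.3 kHz are k·fs ± 6.3 kHz for integer k ≥ 0.
k=0: 6.3 kHz.
k=1: 9.9 kHz, 22.5 kHz.
k=2: 26.1 kHz, 38.7 kHz.
k=3: 42.3 kHz, 54.9 kHz.
Within [12.7 kHz, 39.9 kHz]: 22.5 kHz, 26.1 kHz, 38.7 kHz.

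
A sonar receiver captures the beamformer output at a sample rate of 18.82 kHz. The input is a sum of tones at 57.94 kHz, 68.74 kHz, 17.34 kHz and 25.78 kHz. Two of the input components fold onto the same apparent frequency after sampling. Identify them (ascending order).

fs/2 = 9.41 kHz.
57.94 kHz mod fs = 1.48 kHz.
1.48 kHz ≤ fs/2 = 9.41 kHz, appears at 1.48 kHz.
68.74 kHz mod fs = 12.28 kHz.
12.28 kHz > fs/2 = 9.41 kHz, folds to fs − 12.28 kHz = 6.54 kHz.
17.34 kHz > fs/2 = 9.41 kHz, folds to fs − 17.34 kHz = 1.48 kHz.
25.78 kHz mod fs = 6.96 kHz.
6.96 kHz ≤ fs/2 = 9.41 kHz, appears at 6.96 kHz.
17.34 kHz and 57.94 kHz both map to 1.48 kHz.

17.34 kHz, 57.94 kHz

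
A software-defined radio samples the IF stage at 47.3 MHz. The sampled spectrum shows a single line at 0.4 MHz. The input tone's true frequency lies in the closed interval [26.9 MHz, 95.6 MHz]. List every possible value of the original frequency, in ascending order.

46.9 MHz, 47.7 MHz, 94.2 MHz, 95 MHz

Frequencies that alias to 0.4 MHz are k·fs ± 0.4 MHz for integer k ≥ 0.
k=0: 0.4 MHz.
k=1: 46.9 MHz, 47.7 MHz.
k=2: 94.2 MHz, 95 MHz.
k=3: 141.5 MHz, 142.3 MHz.
Within [26.9 MHz, 95.6 MHz]: 46.9 MHz, 47.7 MHz, 94.2 MHz, 95 MHz.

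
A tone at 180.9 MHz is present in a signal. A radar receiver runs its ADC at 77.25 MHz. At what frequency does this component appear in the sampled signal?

180.9 MHz mod fs = 26.4 MHz.
26.4 MHz ≤ fs/2 = 38.625 MHz, appears at 26.4 MHz.

26.4 MHz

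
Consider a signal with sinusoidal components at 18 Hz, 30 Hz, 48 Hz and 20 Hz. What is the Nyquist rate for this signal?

Highest-frequency component: 48 Hz.
Nyquist rate = 2 × 48 Hz = 96 Hz.

96 Hz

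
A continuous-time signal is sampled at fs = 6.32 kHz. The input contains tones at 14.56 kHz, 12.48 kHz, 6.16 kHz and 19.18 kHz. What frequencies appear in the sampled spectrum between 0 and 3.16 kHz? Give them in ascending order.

0.16 kHz, 0.22 kHz, 1.92 kHz

fs/2 = 3.16 kHz.
14.56 kHz mod fs = 1.92 kHz.
1.92 kHz ≤ fs/2 = 3.16 kHz, appears at 1.92 kHz.
12.48 kHz mod fs = 6.16 kHz.
6.16 kHz > fs/2 = 3.16 kHz, folds to fs − 6.16 kHz = 0.16 kHz.
6.16 kHz > fs/2 = 3.16 kHz, folds to fs − 6.16 kHz = 0.16 kHz.
19.18 kHz mod fs = 0.22 kHz.
0.22 kHz ≤ fs/2 = 3.16 kHz, appears at 0.22 kHz.
Distinct values: {0.16 kHz, 0.22 kHz, 1.92 kHz}.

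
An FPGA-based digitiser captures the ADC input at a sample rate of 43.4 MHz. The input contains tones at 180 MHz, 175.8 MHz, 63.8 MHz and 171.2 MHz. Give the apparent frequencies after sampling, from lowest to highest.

2.2 MHz, 2.4 MHz, 6.4 MHz, 20.4 MHz

fs/2 = 21.7 MHz.
180 MHz mod fs = 6.4 MHz.
6.4 MHz ≤ fs/2 = 21.7 MHz, appears at 6.4 MHz.
175.8 MHz mod fs = 2.2 MHz.
2.2 MHz ≤ fs/2 = 21.7 MHz, appears at 2.2 MHz.
63.8 MHz mod fs = 20.4 MHz.
20.4 MHz ≤ fs/2 = 21.7 MHz, appears at 20.4 MHz.
171.2 MHz mod fs = 41 MHz.
41 MHz > fs/2 = 21.7 MHz, folds to fs − 41 MHz = 2.4 MHz.
Distinct values: {2.2 MHz, 2.4 MHz, 6.4 MHz, 20.4 MHz}.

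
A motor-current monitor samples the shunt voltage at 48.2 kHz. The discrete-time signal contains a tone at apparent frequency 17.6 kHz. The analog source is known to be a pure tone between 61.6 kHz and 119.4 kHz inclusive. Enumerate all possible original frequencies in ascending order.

65.8 kHz, 78.8 kHz, 114 kHz

Frequencies that alias to 17.6 kHz are k·fs ± 17.6 kHz for integer k ≥ 0.
k=0: 17.6 kHz.
k=1: 30.6 kHz, 65.8 kHz.
k=2: 78.8 kHz, 114 kHz.
k=3: 127 kHz, 162.2 kHz.
Within [61.6 kHz, 119.4 kHz]: 65.8 kHz, 78.8 kHz, 114 kHz.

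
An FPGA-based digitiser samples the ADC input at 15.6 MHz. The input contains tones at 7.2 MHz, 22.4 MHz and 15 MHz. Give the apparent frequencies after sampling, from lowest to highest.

0.6 MHz, 6.8 MHz, 7.2 MHz

fs/2 = 7.8 MHz.
7.2 MHz ≤ fs/2 = 7.8 MHz, passes unchanged.
22.4 MHz mod fs = 6.8 MHz.
6.8 MHz ≤ fs/2 = 7.8 MHz, appears at 6.8 MHz.
15 MHz > fs/2 = 7.8 MHz, folds to fs − 15 MHz = 0.6 MHz.
Distinct values: {0.6 MHz, 6.8 MHz, 7.2 MHz}.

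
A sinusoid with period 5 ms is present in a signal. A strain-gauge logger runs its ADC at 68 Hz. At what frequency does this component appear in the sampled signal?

T = 5 ms → f = 1/T = 200 Hz.
200 Hz mod fs = 64 Hz.
64 Hz > fs/2 = 34 Hz, folds to fs − 64 Hz = 4 Hz.

4 Hz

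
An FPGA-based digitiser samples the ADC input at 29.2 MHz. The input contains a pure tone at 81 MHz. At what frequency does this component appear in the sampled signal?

6.6 MHz

81 MHz mod fs = 22.6 MHz.
22.6 MHz > fs/2 = 14.6 MHz, folds to fs − 22.6 MHz = 6.6 MHz.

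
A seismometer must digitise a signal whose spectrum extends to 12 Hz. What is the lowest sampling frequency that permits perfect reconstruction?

Nyquist rate = 2 × 12 Hz = 24 Hz.

24 Hz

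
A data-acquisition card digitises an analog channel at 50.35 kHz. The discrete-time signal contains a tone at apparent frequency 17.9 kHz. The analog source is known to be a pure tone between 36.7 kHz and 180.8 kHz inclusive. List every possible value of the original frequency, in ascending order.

Frequencies that alias to 17.9 kHz are k·fs ± 17.9 kHz for integer k ≥ 0.
k=0: 17.9 kHz.
k=1: 32.45 kHz, 68.25 kHz.
k=2: 82.8 kHz, 118.6 kHz.
k=3: 133.15 kHz, 168.95 kHz.
k=4: 183.5 kHz, 219.3 kHz.
Within [36.7 kHz, 180.8 kHz]: 68.25 kHz, 82.8 kHz, 118.6 kHz, 133.15 kHz, 168.95 kHz.

68.25 kHz, 82.8 kHz, 118.6 kHz, 133.15 kHz, 168.95 kHz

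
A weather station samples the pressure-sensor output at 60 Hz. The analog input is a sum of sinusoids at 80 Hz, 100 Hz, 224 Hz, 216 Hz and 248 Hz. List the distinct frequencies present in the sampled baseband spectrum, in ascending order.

8 Hz, 16 Hz, 20 Hz, 24 Hz

fs/2 = 30 Hz.
80 Hz mod fs = 20 Hz.
20 Hz ≤ fs/2 = 30 Hz, appears at 20 Hz.
100 Hz mod fs = 40 Hz.
40 Hz > fs/2 = 30 Hz, folds to fs − 40 Hz = 20 Hz.
224 Hz mod fs = 44 Hz.
44 Hz > fs/2 = 30 Hz, folds to fs − 44 Hz = 16 Hz.
216 Hz mod fs = 36 Hz.
36 Hz > fs/2 = 30 Hz, folds to fs − 36 Hz = 24 Hz.
248 Hz mod fs = 8 Hz.
8 Hz ≤ fs/2 = 30 Hz, appears at 8 Hz.
Distinct values: {8 Hz, 16 Hz, 20 Hz, 24 Hz}.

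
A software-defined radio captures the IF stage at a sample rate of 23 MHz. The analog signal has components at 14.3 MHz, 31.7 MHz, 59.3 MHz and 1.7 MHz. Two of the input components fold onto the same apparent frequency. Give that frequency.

8.7 MHz

fs/2 = 11.5 MHz.
14.3 MHz > fs/2 = 11.5 MHz, folds to fs − 14.3 MHz = 8.7 MHz.
31.7 MHz mod fs = 8.7 MHz.
8.7 MHz ≤ fs/2 = 11.5 MHz, appears at 8.7 MHz.
59.3 MHz mod fs = 13.3 MHz.
13.3 MHz > fs/2 = 11.5 MHz, folds to fs − 13.3 MHz = 9.7 MHz.
1.7 MHz ≤ fs/2 = 11.5 MHz, passes unchanged.
14.3 MHz and 31.7 MHz both map to 8.7 MHz.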